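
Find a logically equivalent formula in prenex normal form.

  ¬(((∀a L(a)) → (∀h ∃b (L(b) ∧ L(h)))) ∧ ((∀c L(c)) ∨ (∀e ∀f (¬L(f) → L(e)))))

∀a ∃h ∀b ∃c ∃e ∃f (L(a) ∧ (¬L(b) ∨ ¬L(h)) ∨ ¬L(c) ∧ ¬L(f) ∧ ¬L(e))

Eliminate → and ↔ using ¬ and ∨.
  ¬((¬(∀a L(a)) ∨ (∀h ∃b (L(b) ∧ L(h)))) ∧ ((∀c L(c)) ∨ (∀e ∀f (¬¬L(f) ∨ L(e)))))
Drive negations inward (¬∀x A ≡ ∃x ¬A, ¬∃x A ≡ ∀x ¬A, De Morgan for ∧/∨):
  (∀a L(a)) ∧ (∃h ∀b (¬L(b) ∨ ¬L(h))) ∨ (∃c ¬L(c)) ∧ (∃e ∃f (¬L(f) ∧ ¬L(e)))
All bound variables are already distinct, so no renaming is needed.
Finally move all quantifiers to the prefix:
  ∀a ∃h ∀b ∃c ∃e ∃f (L(a) ∧ (¬L(b) ∨ ¬L(h)) ∨ ¬L(c) ∧ ¬L(f) ∧ ¬L(e))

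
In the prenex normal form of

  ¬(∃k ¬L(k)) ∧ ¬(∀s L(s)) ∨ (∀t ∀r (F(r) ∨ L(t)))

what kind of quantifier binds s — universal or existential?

Move each ¬ inward, flipping quantifiers it crosses:
  (∀k L(k)) ∧ (∃s ¬L(s)) ∨ (∀t ∀r (F(r) ∨ L(t)))
All bound variables are already distinct, so no renaming is needed.
Pull the quantifiers to the front (each side's bound variable is not free in the other side):
  ∀k ∃s ∀t ∀r (L(k) ∧ ¬L(s) ∨ F(r) ∨ L(t))
The quantifier ∀s sits under an odd number of negations, so it flips to ∃s.

existential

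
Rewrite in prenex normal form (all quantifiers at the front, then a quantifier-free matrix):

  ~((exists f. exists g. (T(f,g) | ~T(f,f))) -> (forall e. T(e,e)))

First replace A → B with ¬A ∨ B.
  ~(~(exists f. exists g. (T(f,g) | ~T(f,f))) | (forall e. T(e,e)))
Move each ¬ inward, flipping quantifiers it crosses:
  (exists f. exists g. (T(f,g) | ~T(f,f))) & (exists e. ~T(e,e))
Extract every quantifier outward, since the variables are now distinct and don't occur free across branches:
  exists f. exists g. exists e. ((T(f,g) | ~T(f,f)) & ~T(e,e))

exists f. exists g. exists e. ((T(f,g) | ~T(f,f)) & ~T(e,e))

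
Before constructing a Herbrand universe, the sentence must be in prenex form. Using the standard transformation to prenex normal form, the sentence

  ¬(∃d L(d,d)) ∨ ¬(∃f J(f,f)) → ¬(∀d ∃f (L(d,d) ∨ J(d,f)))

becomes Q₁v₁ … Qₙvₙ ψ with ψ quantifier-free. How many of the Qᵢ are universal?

Rewrite implications/biconditionals: A → B as ¬A ∨ B.
  ¬(¬(∃d L(d,d)) ∨ ¬(∃f J(f,f))) ∨ ¬(∀d ∃f (L(d,d) ∨ J(d,f)))
Drive negations inward (¬∀x A ≡ ∃x ¬A, ¬∃x A ≡ ∀x ¬A, De Morgan for ∧/∨):
  (∃d L(d,d)) ∧ (∃f J(f,f)) ∨ (∃d ∀f (¬L(d,d) ∧ ¬J(d,f)))
Rename bound variables to avoid capture: d↦v1, f↦z1.
  (∃d L(d,d)) ∧ (∃f J(f,f)) ∨ (∃v1 ∀z1 (¬L(v1,v1) ∧ ¬J(v1,z1)))
Pull the quantifiers to the front (each side's bound variable is not free in the other side):
  ∃d ∃f ∃v1 ∀z1 (L(d,d) ∧ J(f,f) ∨ ¬L(v1,v1) ∧ ¬J(v1,z1))
The prefix is ∃d ∃f ∃v1 ∀z1: 1 universal, 3 existential.

1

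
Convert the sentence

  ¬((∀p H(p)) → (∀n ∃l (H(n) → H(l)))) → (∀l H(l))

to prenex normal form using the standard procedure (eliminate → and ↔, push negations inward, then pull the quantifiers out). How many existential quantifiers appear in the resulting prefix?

Rewrite implications/biconditionals: A → B as ¬A ∨ B.
  ¬¬(¬(∀p H(p)) ∨ (∀n ∃l (¬H(n) ∨ H(l)))) ∨ (∀l H(l))
Move each ¬ inward, flipping quantifiers it crosses:
  (∃p ¬H(p)) ∨ (∀n ∃l (¬H(n) ∨ H(l))) ∨ (∀l H(l))
Give each quantifier a distinct variable: l↦s.
  (∃p ¬H(p)) ∨ (∀n ∃l (¬H(n) ∨ H(l))) ∨ (∀s H(s))
Finally move all quantifiers to the prefix:
  ∃p ∀n ∃l ∀s (¬H(p) ∨ ¬H(n) ∨ H(l) ∨ H(s))
The prefix is ∃p ∀n ∃l ∀s: 2 universal, 2 existential.

2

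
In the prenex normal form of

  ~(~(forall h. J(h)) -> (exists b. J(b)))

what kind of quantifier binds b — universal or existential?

universal

First replace A → B with ¬A ∨ B.
  ~(~~(forall h. J(h)) | (exists b. J(b)))
Push ¬ through the quantifiers and connectives to reach negation normal form:
  (exists h. ~J(h)) & (forall b. ~J(b))
All bound variables are already distinct, so no renaming is needed.
Pull the quantifiers to the front (each side's bound variable is not free in the other side):
  exists h. forall b. (~J(h) & ~J(b))
The quantifier exists b sits under an odd number of negations (counting the antecedent side of each →), so it flips to forall b.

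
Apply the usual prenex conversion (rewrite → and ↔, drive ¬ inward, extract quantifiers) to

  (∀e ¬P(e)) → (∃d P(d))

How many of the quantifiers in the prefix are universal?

Eliminate → and ↔ using ¬ and ∨.
  ¬(∀e ¬P(e)) ∨ (∃d P(d))
Move each ¬ inward, flipping quantifiers it crosses:
  (∃e P(e)) ∨ (∃d P(d))
All bound variables are already distinct, so no renaming is needed.
Extract every quantifier outward, since the variables are now distinct and don't occur free across branches:
  ∃e ∃d (P(e) ∨ P(d))
The prefix is ∃e ∃d: 0 universal, 2 existential.

0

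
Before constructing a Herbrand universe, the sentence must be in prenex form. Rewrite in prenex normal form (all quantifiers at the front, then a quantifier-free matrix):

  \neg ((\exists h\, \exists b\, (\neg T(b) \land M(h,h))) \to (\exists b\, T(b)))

Eliminate → and ↔ using ¬ and ∨.
  \neg (\neg (\exists h\, \exists b\, (\neg T(b) \land M(h,h))) \lor (\exists b\, T(b)))
Drive negations inward (¬∀x A ≡ ∃x ¬A, ¬∃x A ≡ ∀x ¬A, De Morgan for ∧/∨):
  (\exists h\, \exists b\, (\neg T(b) \land M(h,h))) \land (\forall b\, \neg T(b))
Rename bound variables to avoid capture: b↦x.
  (\exists h\, \exists b\, (\neg T(b) \land M(h,h))) \land (\forall x\, \neg T(x))
Finally move all quantifiers to the prefix:
  \exists h\, \exists b\, \forall x\, (\neg T(b) \land M(h,h) \land \neg T(x))

\exists h\, \exists b\, \forall x\, (\neg T(b) \land M(h,h) \land \neg T(x))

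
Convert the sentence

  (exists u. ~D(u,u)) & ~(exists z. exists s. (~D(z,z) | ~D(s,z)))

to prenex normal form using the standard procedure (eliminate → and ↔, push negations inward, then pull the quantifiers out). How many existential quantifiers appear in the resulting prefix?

Drive negations inward (¬∀x A ≡ ∃x ¬A, ¬∃x A ≡ ∀x ¬A, De Morgan for ∧/∨):
  (exists u. ~D(u,u)) & (forall z. forall s. (D(z,z) & D(s,z)))
All bound variables are already distinct, so no renaming is needed.
Pull the quantifiers to the front (each side's bound variable is not free in the other side):
  exists u. forall z. forall s. (~D(u,u) & D(z,z) & D(s,z))
The prefix is exists u forall z forall s: 2 universal, 1 existential.

1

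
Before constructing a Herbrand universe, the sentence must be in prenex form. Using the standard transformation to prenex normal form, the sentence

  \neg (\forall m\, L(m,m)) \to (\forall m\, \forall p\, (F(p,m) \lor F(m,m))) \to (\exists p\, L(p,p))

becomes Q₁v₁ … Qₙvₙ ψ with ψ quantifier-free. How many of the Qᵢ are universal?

1

Eliminate → and ↔ using ¬ and ∨.
  \neg \neg (\forall m\, L(m,m)) \lor \neg (\forall m\, \forall p\, (F(p,m) \lor F(m,m))) \lor (\exists p\, L(p,p))
Push ¬ through the quantifiers and connectives to reach negation normal form:
  (\forall m\, L(m,m)) \lor (\exists m\, \exists p\, (\neg F(p,m) \land \neg F(m,m))) \lor (\exists p\, L(p,p))
Standardize variables apart so no two quantifiers bind the same name: m↦b, p↦c.
  (\forall m\, L(m,m)) \lor (\exists b\, \exists p\, (\neg F(p,b) \land \neg F(b,b))) \lor (\exists c\, L(c,c))
Extract every quantifier outward, since the variables are now distinct and don't occur free across branches:
  \forall m\, \exists b\, \exists p\, \exists c\, (L(m,m) \lor \neg F(p,b) \land \neg F(b,b) \lor L(c,c))
The prefix is \forall m \exists b \exists p \exists c: 1 universal, 3 existential.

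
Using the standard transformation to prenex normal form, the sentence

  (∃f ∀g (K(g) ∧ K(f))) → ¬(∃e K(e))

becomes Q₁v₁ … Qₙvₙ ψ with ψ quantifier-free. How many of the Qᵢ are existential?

Rewrite implications/biconditionals: A → B as ¬A ∨ B.
  ¬(∃f ∀g (K(g) ∧ K(f))) ∨ ¬(∃e K(e))
Push ¬ through the quantifiers and connectives to reach negation normal form:
  (∀f ∃g (¬K(g) ∨ ¬K(f))) ∨ (∀e ¬K(e))
Finally move all quantifiers to the prefix:
  ∀f ∃g ∀e (¬K(g) ∨ ¬K(f) ∨ ¬K(e))
The prefix is ∀f ∃g ∀e: 2 universal, 1 existential.

1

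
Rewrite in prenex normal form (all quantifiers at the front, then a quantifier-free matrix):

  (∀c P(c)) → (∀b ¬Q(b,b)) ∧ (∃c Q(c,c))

∃c ∀b ∃u (¬P(c) ∨ ¬Q(b,b) ∧ Q(u,u))

First replace A → B with ¬A ∨ B.
  ¬(∀c P(c)) ∨ (∀b ¬Q(b,b)) ∧ (∃c Q(c,c))
Drive negations inward (¬∀x A ≡ ∃x ¬A, ¬∃x A ≡ ∀x ¬A, De Morgan for ∧/∨):
  (∃c ¬P(c)) ∨ (∀b ¬Q(b,b)) ∧ (∃c Q(c,c))
Give each quantifier a distinct variable: c↦u.
  (∃c ¬P(c)) ∨ (∀b ¬Q(b,b)) ∧ (∃u Q(u,u))
Finally move all quantifiers to the prefix:
  ∃c ∀b ∃u (¬P(c) ∨ ¬Q(b,b) ∧ Q(u,u))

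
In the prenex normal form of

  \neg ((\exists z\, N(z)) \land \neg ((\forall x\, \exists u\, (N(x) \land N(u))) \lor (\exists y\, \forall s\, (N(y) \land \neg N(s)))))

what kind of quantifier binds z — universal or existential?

Push ¬ through the quantifiers and connectives to reach negation normal form:
  (\forall z\, \neg N(z)) \lor (\forall x\, \exists u\, (N(x) \land N(u))) \lor (\exists y\, \forall s\, (N(y) \land \neg N(s)))
All bound variables are already distinct, so no renaming is needed.
Extract every quantifier outward, since the variables are now distinct and don't occur free across branches:
  \forall z\, \forall x\, \exists u\, \exists y\, \forall s\, (\neg N(z) \lor N(x) \land N(u) \lor N(y) \land \neg N(s))
The quantifier \exists z sits under an odd number of negations, so it flips to \forall z.

universal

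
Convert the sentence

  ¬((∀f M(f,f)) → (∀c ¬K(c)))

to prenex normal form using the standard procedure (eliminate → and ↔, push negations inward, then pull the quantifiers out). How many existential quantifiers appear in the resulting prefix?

Rewrite implications/biconditionals: A → B as ¬A ∨ B.
  ¬(¬(∀f M(f,f)) ∨ (∀c ¬K(c)))
Move each ¬ inward, flipping quantifiers it crosses:
  (∀f M(f,f)) ∧ (∃c K(c))
All bound variables are already distinct, so no renaming is needed.
Extract every quantifier outward, since the variables are now distinct and don't occur free across branches:
  ∀f ∃c (M(f,f) ∧ K(c))
The prefix is ∀f ∃c: 1 universal, 1 existential.

1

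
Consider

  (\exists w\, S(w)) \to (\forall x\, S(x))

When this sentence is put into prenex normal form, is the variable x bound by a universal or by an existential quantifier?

universal

Rewrite implications/biconditionals: A → B as ¬A ∨ B.
  \neg (\exists w\, S(w)) \lor (\forall x\, S(x))
Drive negations inward (¬∀x A ≡ ∃x ¬A, ¬∃x A ≡ ∀x ¬A, De Morgan for ∧/∨):
  (\forall w\, \neg S(w)) \lor (\forall x\, S(x))
All bound variables are already distinct, so no renaming is needed.
Finally move all quantifiers to the prefix:
  \forall w\, \forall x\, (\neg S(w) \lor S(x))
The quantifier \forall x sits under an even number of negations (counting the antecedent side of each →), so it remains universal.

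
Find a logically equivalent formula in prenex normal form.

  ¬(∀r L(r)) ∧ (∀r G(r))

Push ¬ through the quantifiers and connectives to reach negation normal form:
  (∃r ¬L(r)) ∧ (∀r G(r))
Rename bound variables to avoid capture: r↦c.
  (∃r ¬L(r)) ∧ (∀c G(c))
Finally move all quantifiers to the prefix:
  ∃r ∀c (¬L(r) ∧ G(c))

∃r ∀c (¬L(r) ∧ G(c))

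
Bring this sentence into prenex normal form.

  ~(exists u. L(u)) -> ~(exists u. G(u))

Eliminate → and ↔ using ¬ and ∨.
  ~~(exists u. L(u)) | ~(exists u. G(u))
Move each ¬ inward, flipping quantifiers it crosses:
  (exists u. L(u)) | (forall u. ~G(u))
Rename bound variables to avoid capture: u↦z.
  (exists u. L(u)) | (forall z. ~G(z))
Extract every quantifier outward, since the variables are now distinct and don't occur free across branches:
  exists u. forall z. (L(u) | ~G(z))

exists u. forall z. (L(u) | ~G(z))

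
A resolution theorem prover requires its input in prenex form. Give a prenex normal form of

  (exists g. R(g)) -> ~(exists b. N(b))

Rewrite implications/biconditionals: A → B as ¬A ∨ B.
  ~(exists g. R(g)) | ~(exists b. N(b))
Drive negations inward (¬∀x A ≡ ∃x ¬A, ¬∃x A ≡ ∀x ¬A, De Morgan for ∧/∨):
  (forall g. ~R(g)) | (forall b. ~N(b))
All bound variables are already distinct, so no renaming is needed.
Extract every quantifier outward, since the variables are now distinct and don't occur free across branches:
  forall g. forall b. (~R(g) | ~N(b))

forall g. forall b. (~R(g) | ~N(b))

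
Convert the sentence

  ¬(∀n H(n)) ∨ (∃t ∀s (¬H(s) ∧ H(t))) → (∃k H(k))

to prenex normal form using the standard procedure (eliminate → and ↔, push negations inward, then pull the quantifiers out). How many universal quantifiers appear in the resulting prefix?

Rewrite implications/biconditionals: A → B as ¬A ∨ B.
  ¬(¬(∀n H(n)) ∨ (∃t ∀s (¬H(s) ∧ H(t)))) ∨ (∃k H(k))
Move each ¬ inward, flipping quantifiers it crosses:
  (∀n H(n)) ∧ (∀t ∃s (H(s) ∨ ¬H(t))) ∨ (∃k H(k))
Pull the quantifiers to the front (each side's bound variable is not free in the other side):
  ∀n ∀t ∃s ∃k (H(n) ∧ (H(s) ∨ ¬H(t)) ∨ H(k))
The prefix is ∀n ∀t ∃s ∃k: 2 universal, 2 existential.

2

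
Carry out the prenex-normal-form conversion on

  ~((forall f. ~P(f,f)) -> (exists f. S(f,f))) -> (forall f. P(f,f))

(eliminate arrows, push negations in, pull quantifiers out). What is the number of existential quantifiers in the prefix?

2

Eliminate → and ↔ using ¬ and ∨.
  ~~(~(forall f. ~P(f,f)) | (exists f. S(f,f))) | (forall f. P(f,f))
Move each ¬ inward, flipping quantifiers it crosses:
  (exists f. P(f,f)) | (exists f. S(f,f)) | (forall f. P(f,f))
Standardize variables apart so no two quantifiers bind the same name: f↦s, f↦q.
  (exists f. P(f,f)) | (exists s. S(s,s)) | (forall q. P(q,q))
Extract every quantifier outward, since the variables are now distinct and don't occur free across branches:
  exists f. exists s. forall q. (P(f,f) | S(s,s) | P(q,q))
The prefix is exists f exists s forall q: 1 universal, 2 existential.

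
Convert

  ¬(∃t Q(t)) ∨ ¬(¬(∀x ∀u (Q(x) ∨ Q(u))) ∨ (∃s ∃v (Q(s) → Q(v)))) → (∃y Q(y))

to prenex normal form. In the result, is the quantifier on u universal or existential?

existential

Rewrite implications/biconditionals: A → B as ¬A ∨ B.
  ¬(¬(∃t Q(t)) ∨ ¬(¬(∀x ∀u (Q(x) ∨ Q(u))) ∨ (∃s ∃v (¬Q(s) ∨ Q(v))))) ∨ (∃y Q(y))
Move each ¬ inward, flipping quantifiers it crosses:
  (∃t Q(t)) ∧ ((∃x ∃u (¬Q(x) ∧ ¬Q(u))) ∨ (∃s ∃v (¬Q(s) ∨ Q(v)))) ∨ (∃y Q(y))
Extract every quantifier outward, since the variables are now distinct and don't occur free across branches:
  ∃t ∃x ∃u ∃s ∃v ∃y (Q(t) ∧ (¬Q(x) ∧ ¬Q(u) ∨ ¬Q(s) ∨ Q(v)) ∨ Q(y))
The quantifier ∀u sits under an odd number of negations (counting the antecedent side of each →), so it flips to ∃u.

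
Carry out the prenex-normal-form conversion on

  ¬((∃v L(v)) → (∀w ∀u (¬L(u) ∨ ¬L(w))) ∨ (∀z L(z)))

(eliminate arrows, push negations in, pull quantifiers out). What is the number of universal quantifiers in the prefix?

0

First replace A → B with ¬A ∨ B.
  ¬(¬(∃v L(v)) ∨ (∀w ∀u (¬L(u) ∨ ¬L(w))) ∨ (∀z L(z)))
Move each ¬ inward, flipping quantifiers it crosses:
  (∃v L(v)) ∧ (∃w ∃u (L(u) ∧ L(w))) ∧ (∃z ¬L(z))
Extract every quantifier outward, since the variables are now distinct and don't occur free across branches:
  ∃v ∃w ∃u ∃z (L(v) ∧ L(u) ∧ L(w) ∧ ¬L(z))
The prefix is ∃v ∃w ∃u ∃z: 0 universal, 4 existential.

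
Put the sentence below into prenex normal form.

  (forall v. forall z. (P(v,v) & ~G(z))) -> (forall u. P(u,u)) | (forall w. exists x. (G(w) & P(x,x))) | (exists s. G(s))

First replace A → B with ¬A ∨ B.
  ~(forall v. forall z. (P(v,v) & ~G(z))) | (forall u. P(u,u)) | (forall w. exists x. (G(w) & P(x,x))) | (exists s. G(s))
Push ¬ through the quantifiers and connectives to reach negation normal form:
  (exists v. exists z. (~P(v,v) | G(z))) | (forall u. P(u,u)) | (forall w. exists x. (G(w) & P(x,x))) | (exists s. G(s))
All bound variables are already distinct, so no renaming is needed.
Pull the quantifiers to the front (each side's bound variable is not free in the other side):
  exists v. exists z. forall u. forall w. exists x. exists s. (~P(v,v) | G(z) | P(u,u) | G(w) & P(x,x) | G(s))

exists v. exists z. forall u. forall w. exists x. exists s. (~P(v,v) | G(z) | P(u,u) | G(w) & P(x,x) | G(s))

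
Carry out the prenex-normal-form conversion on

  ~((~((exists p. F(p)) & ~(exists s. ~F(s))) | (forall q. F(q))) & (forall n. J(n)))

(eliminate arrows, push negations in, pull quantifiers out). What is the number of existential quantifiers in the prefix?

3

Drive negations inward (¬∀x A ≡ ∃x ¬A, ¬∃x A ≡ ∀x ¬A, De Morgan for ∧/∨):
  (exists p. F(p)) & (forall s. F(s)) & (exists q. ~F(q)) | (exists n. ~J(n))
Extract every quantifier outward, since the variables are now distinct and don't occur free across branches:
  exists p. forall s. exists q. exists n. (F(p) & F(s) & ~F(q) | ~J(n))
The prefix is exists p forall s exists q exists n: 1 universal, 3 existential.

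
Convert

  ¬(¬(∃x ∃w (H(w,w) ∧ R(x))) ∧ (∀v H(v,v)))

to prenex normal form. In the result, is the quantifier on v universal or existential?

Push ¬ through the quantifiers and connectives to reach negation normal form:
  (∃x ∃w (H(w,w) ∧ R(x))) ∨ (∃v ¬H(v,v))
All bound variables are already distinct, so no renaming is needed.
Pull the quantifiers to the front (each side's bound variable is not free in the other side):
  ∃x ∃w ∃v (H(w,w) ∧ R(x) ∨ ¬H(v,v))
The quantifier ∀v sits under an odd number of negations, so it flips to ∃v.

existential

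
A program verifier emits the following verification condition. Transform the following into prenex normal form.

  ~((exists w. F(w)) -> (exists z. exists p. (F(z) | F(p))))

Rewrite implications/biconditionals: A → B as ¬A ∨ B.
  ~(~(exists w. F(w)) | (exists z. exists p. (F(z) | F(p))))
Move each ¬ inward, flipping quantifiers it crosses:
  (exists w. F(w)) & (forall z. forall p. (~F(z) & ~F(p)))
Extract every quantifier outward, since the variables are now distinct and don't occur free across branches:
  exists w. forall z. forall p. (F(w) & ~F(z) & ~F(p))

exists w. forall z. forall p. (F(w) & ~F(z) & ~F(p))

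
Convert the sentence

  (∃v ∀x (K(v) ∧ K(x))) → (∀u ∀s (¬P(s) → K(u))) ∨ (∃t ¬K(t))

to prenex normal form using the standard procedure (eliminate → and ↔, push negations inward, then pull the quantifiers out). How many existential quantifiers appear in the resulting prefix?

2

Rewrite implications/biconditionals: A → B as ¬A ∨ B.
  ¬(∃v ∀x (K(v) ∧ K(x))) ∨ (∀u ∀s (¬¬P(s) ∨ K(u))) ∨ (∃t ¬K(t))
Move each ¬ inward, flipping quantifiers it crosses:
  (∀v ∃x (¬K(v) ∨ ¬K(x))) ∨ (∀u ∀s (P(s) ∨ K(u))) ∨ (∃t ¬K(t))
All bound variables are already distinct, so no renaming is needed.
Pull the quantifiers to the front (each side's bound variable is not free in the other side):
  ∀v ∃x ∀u ∀s ∃t (¬K(v) ∨ ¬K(x) ∨ P(s) ∨ K(u) ∨ ¬K(t))
The prefix is ∀v ∃x ∀u ∀s ∃t: 3 universal, 2 existential.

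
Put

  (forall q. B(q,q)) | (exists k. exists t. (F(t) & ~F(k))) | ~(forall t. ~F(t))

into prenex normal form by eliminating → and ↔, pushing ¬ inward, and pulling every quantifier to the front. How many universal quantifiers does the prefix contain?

1

Move each ¬ inward, flipping quantifiers it crosses:
  (forall q. B(q,q)) | (exists k. exists t. (F(t) & ~F(k))) | (exists t. F(t))
Standardize variables apart so no two quantifiers bind the same name: t↦u.
  (forall q. B(q,q)) | (exists k. exists t. (F(t) & ~F(k))) | (exists u. F(u))
Finally move all quantifiers to the prefix:
  forall q. exists k. exists t. exists u. (B(q,q) | F(t) & ~F(k) | F(u))
The prefix is forall q exists k exists t exists u: 1 universal, 3 existential.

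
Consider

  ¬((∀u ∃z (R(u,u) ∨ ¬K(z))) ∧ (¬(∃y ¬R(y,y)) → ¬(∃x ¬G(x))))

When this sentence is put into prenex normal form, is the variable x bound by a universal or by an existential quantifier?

existential

Rewrite implications/biconditionals: A → B as ¬A ∨ B.
  ¬((∀u ∃z (R(u,u) ∨ ¬K(z))) ∧ (¬¬(∃y ¬R(y,y)) ∨ ¬(∃x ¬G(x))))
Move each ¬ inward, flipping quantifiers it crosses:
  (∃u ∀z (¬R(u,u) ∧ K(z))) ∨ (∀y R(y,y)) ∧ (∃x ¬G(x))
All bound variables are already distinct, so no renaming is needed.
Finally move all quantifiers to the prefix:
  ∃u ∀z ∀y ∃x (¬R(u,u) ∧ K(z) ∨ R(y,y) ∧ ¬G(x))
The quantifier ∃x sits under an even number of negations (counting the antecedent side of each →), so it remains existential.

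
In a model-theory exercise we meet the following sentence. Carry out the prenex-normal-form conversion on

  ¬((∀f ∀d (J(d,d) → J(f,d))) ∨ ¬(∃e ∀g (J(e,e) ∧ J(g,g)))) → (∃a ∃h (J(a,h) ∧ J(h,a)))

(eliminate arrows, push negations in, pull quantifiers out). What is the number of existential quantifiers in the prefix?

Eliminate → and ↔ using ¬ and ∨.
  ¬¬((∀f ∀d (¬J(d,d) ∨ J(f,d))) ∨ ¬(∃e ∀g (J(e,e) ∧ J(g,g)))) ∨ (∃a ∃h (J(a,h) ∧ J(h,a)))
Move each ¬ inward, flipping quantifiers it crosses:
  (∀f ∀d (¬J(d,d) ∨ J(f,d))) ∨ (∀e ∃g (¬J(e,e) ∨ ¬J(g,g))) ∨ (∃a ∃h (J(a,h) ∧ J(h,a)))
All bound variables are already distinct, so no renaming is needed.
Finally move all quantifiers to the prefix:
  ∀f ∀d ∀e ∃g ∃a ∃h (¬J(d,d) ∨ J(f,d) ∨ ¬J(e,e) ∨ ¬J(g,g) ∨ J(a,h) ∧ J(h,a))
The prefix is ∀f ∀d ∀e ∃g ∃a ∃h: 3 universal, 3 existential.

3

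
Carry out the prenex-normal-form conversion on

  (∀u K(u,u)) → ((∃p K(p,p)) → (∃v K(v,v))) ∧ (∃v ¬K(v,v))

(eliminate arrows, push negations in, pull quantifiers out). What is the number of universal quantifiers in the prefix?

1

First replace A → B with ¬A ∨ B.
  ¬(∀u K(u,u)) ∨ (¬(∃p K(p,p)) ∨ (∃v K(v,v))) ∧ (∃v ¬K(v,v))
Push ¬ through the quantifiers and connectives to reach negation normal form:
  (∃u ¬K(u,u)) ∨ ((∀p ¬K(p,p)) ∨ (∃v K(v,v))) ∧ (∃v ¬K(v,v))
Standardize variables apart so no two quantifiers bind the same name: v↦b.
  (∃u ¬K(u,u)) ∨ ((∀p ¬K(p,p)) ∨ (∃v K(v,v))) ∧ (∃b ¬K(b,b))
Finally move all quantifiers to the prefix:
  ∃u ∀p ∃v ∃b (¬K(u,u) ∨ (¬K(p,p) ∨ K(v,v)) ∧ ¬K(b,b))
The prefix is ∃u ∀p ∃v ∃b: 1 universal, 3 existential.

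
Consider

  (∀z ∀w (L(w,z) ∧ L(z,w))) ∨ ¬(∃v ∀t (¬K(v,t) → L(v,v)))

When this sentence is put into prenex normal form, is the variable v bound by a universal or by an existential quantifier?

Eliminate → and ↔ using ¬ and ∨.
  (∀z ∀w (L(w,z) ∧ L(z,w))) ∨ ¬(∃v ∀t (¬¬K(v,t) ∨ L(v,v)))
Drive negations inward (¬∀x A ≡ ∃x ¬A, ¬∃x A ≡ ∀x ¬A, De Morgan for ∧/∨):
  (∀z ∀w (L(w,z) ∧ L(z,w))) ∨ (∀v ∃t (¬K(v,t) ∧ ¬L(v,v)))
Finally move all quantifiers to the prefix:
  ∀z ∀w ∀v ∃t (L(w,z) ∧ L(z,w) ∨ ¬K(v,t) ∧ ¬L(v,v))
The quantifier ∃v sits under an odd number of negations (counting the antecedent side of each →), so it flips to ∀v.

universal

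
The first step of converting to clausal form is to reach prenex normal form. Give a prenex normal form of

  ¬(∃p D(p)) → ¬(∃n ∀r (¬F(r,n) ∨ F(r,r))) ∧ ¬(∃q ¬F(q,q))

Eliminate → and ↔ using ¬ and ∨.
  ¬¬(∃p D(p)) ∨ ¬(∃n ∀r (¬F(r,n) ∨ F(r,r))) ∧ ¬(∃q ¬F(q,q))
Push ¬ through the quantifiers and connectives to reach negation normal form:
  (∃p D(p)) ∨ (∀n ∃r (F(r,n) ∧ ¬F(r,r))) ∧ (∀q F(q,q))
Finally move all quantifiers to the prefix:
  ∃p ∀n ∃r ∀q (D(p) ∨ F(r,n) ∧ ¬F(r,r) ∧ F(q,q))

∃p ∀n ∃r ∀q (D(p) ∨ F(r,n) ∧ ¬F(r,r) ∧ F(q,q))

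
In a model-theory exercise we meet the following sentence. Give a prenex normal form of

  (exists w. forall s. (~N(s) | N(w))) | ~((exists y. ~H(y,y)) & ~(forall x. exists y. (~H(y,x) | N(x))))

exists w. forall s. forall y. forall x. exists v1. (~N(s) | N(w) | H(y,y) | ~H(v1,x) | N(x))

Push ¬ through the quantifiers and connectives to reach negation normal form:
  (exists w. forall s. (~N(s) | N(w))) | (forall y. H(y,y)) | (forall x. exists y. (~H(y,x) | N(x)))
Give each quantifier a distinct variable: y↦v1.
  (exists w. forall s. (~N(s) | N(w))) | (forall y. H(y,y)) | (forall x. exists v1. (~H(v1,x) | N(x)))
Pull the quantifiers to the front (each side's bound variable is not free in the other side):
  exists w. forall s. forall y. forall x. exists v1. (~N(s) | N(w) | H(y,y) | ~H(v1,x) | N(x))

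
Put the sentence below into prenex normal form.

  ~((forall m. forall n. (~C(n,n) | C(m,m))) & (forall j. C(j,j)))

Push ¬ through the quantifiers and connectives to reach negation normal form:
  (exists m. exists n. (C(n,n) & ~C(m,m))) | (exists j. ~C(j,j))
All bound variables are already distinct, so no renaming is needed.
Finally move all quantifiers to the prefix:
  exists m. exists n. exists j. (C(n,n) & ~C(m,m) | ~C(j,j))

exists m. exists n. exists j. (C(n,n) & ~C(m,m) | ~C(j,j))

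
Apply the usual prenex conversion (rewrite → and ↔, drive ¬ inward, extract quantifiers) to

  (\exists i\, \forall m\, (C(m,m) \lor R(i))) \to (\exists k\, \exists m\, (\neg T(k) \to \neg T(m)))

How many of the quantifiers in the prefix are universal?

1

Rewrite implications/biconditionals: A → B as ¬A ∨ B.
  \neg (\exists i\, \forall m\, (C(m,m) \lor R(i))) \lor (\exists k\, \exists m\, (\neg \neg T(k) \lor \neg T(m)))
Drive negations inward (¬∀x A ≡ ∃x ¬A, ¬∃x A ≡ ∀x ¬A, De Morgan for ∧/∨):
  (\forall i\, \exists m\, (\neg C(m,m) \land \neg R(i))) \lor (\exists k\, \exists m\, (T(k) \lor \neg T(m)))
Give each quantifier a distinct variable: m↦a.
  (\forall i\, \exists m\, (\neg C(m,m) \land \neg R(i))) \lor (\exists k\, \exists a\, (T(k) \lor \neg T(a)))
Pull the quantifiers to the front (each side's bound variable is not free in the other side):
  \forall i\, \exists m\, \exists k\, \exists a\, (\neg C(m,m) \land \neg R(i) \lor T(k) \lor \neg T(a))
The prefix is \forall i \exists m \exists k \exists a: 1 universal, 3 existential.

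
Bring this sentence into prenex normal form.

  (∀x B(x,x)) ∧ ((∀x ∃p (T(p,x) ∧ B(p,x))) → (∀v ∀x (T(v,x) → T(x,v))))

Rewrite implications/biconditionals: A → B as ¬A ∨ B.
  (∀x B(x,x)) ∧ (¬(∀x ∃p (T(p,x) ∧ B(p,x))) ∨ (∀v ∀x (¬T(v,x) ∨ T(x,v))))
Move each ¬ inward, flipping quantifiers it crosses:
  (∀x B(x,x)) ∧ ((∃x ∀p (¬T(p,x) ∨ ¬B(p,x))) ∨ (∀v ∀x (¬T(v,x) ∨ T(x,v))))
Standardize variables apart so no two quantifiers bind the same name: x↦a, x↦w1.
  (∀x B(x,x)) ∧ ((∃a ∀p (¬T(p,a) ∨ ¬B(p,a))) ∨ (∀v ∀w1 (¬T(v,w1) ∨ T(w1,v))))
Pull the quantifiers to the front (each side's bound variable is not free in the other side):
  ∀x ∃a ∀p ∀v ∀w1 (B(x,x) ∧ (¬T(p,a) ∨ ¬B(p,a) ∨ ¬T(v,w1) ∨ T(w1,v)))

∀x ∃a ∀p ∀v ∀w1 (B(x,x) ∧ (¬T(p,a) ∨ ¬B(p,a) ∨ ¬T(v,w1) ∨ T(w1,v)))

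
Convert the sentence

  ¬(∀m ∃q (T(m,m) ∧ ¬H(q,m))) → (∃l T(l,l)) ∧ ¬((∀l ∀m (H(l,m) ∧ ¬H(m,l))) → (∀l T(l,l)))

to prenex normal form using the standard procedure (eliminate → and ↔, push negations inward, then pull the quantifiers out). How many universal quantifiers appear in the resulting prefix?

Eliminate → and ↔ using ¬ and ∨.
  ¬¬(∀m ∃q (T(m,m) ∧ ¬H(q,m))) ∨ (∃l T(l,l)) ∧ ¬(¬(∀l ∀m (H(l,m) ∧ ¬H(m,l))) ∨ (∀l T(l,l)))
Move each ¬ inward, flipping quantifiers it crosses:
  (∀m ∃q (T(m,m) ∧ ¬H(q,m))) ∨ (∃l T(l,l)) ∧ (∀l ∀m (H(l,m) ∧ ¬H(m,l))) ∧ (∃l ¬T(l,l))
Standardize variables apart so no two quantifiers bind the same name: l↦u1, m↦u, l↦p.
  (∀m ∃q (T(m,m) ∧ ¬H(q,m))) ∨ (∃l T(l,l)) ∧ (∀u1 ∀u (H(u1,u) ∧ ¬H(u,u1))) ∧ (∃p ¬T(p,p))
Extract every quantifier outward, since the variables are now distinct and don't occur free across branches:
  ∀m ∃q ∃l ∀u1 ∀u ∃p (T(m,m) ∧ ¬H(q,m) ∨ T(l,l) ∧ H(u1,u) ∧ ¬H(u,u1) ∧ ¬T(p,p))
The prefix is ∀m ∃q ∃l ∀u1 ∀u ∃p: 3 universal, 3 existential.

3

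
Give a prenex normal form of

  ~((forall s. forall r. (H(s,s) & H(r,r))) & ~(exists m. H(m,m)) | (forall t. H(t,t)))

exists s. exists r. exists m. exists t. ((~H(s,s) | ~H(r,r) | H(m,m)) & ~H(t,t))

Drive negations inward (¬∀x A ≡ ∃x ¬A, ¬∃x A ≡ ∀x ¬A, De Morgan for ∧/∨):
  ((exists s. exists r. (~H(s,s) | ~H(r,r))) | (exists m. H(m,m))) & (exists t. ~H(t,t))
All bound variables are already distinct, so no renaming is needed.
Pull the quantifiers to the front (each side's bound variable is not free in the other side):
  exists s. exists r. exists m. exists t. ((~H(s,s) | ~H(r,r) | H(m,m)) & ~H(t,t))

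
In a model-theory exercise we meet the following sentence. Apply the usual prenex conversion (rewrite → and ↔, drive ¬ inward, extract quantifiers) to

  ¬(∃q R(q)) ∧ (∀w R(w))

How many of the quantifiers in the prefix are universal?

Drive negations inward (¬∀x A ≡ ∃x ¬A, ¬∃x A ≡ ∀x ¬A, De Morgan for ∧/∨):
  (∀q ¬R(q)) ∧ (∀w R(w))
All bound variables are already distinct, so no renaming is needed.
Extract every quantifier outward, since the variables are now distinct and don't occur free across branches:
  ∀q ∀w (¬R(q) ∧ R(w))
The prefix is ∀q ∀w: 2 universal, 0 existential.

2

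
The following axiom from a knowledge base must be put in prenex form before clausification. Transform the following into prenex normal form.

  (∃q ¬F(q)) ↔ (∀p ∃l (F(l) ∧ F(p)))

First replace A → B with ¬A ∨ B; A ↔ B as (¬A ∨ B) ∧ (¬B ∨ A).
  (¬(∃q ¬F(q)) ∨ (∀p ∃l (F(l) ∧ F(p)))) ∧ (¬(∀p ∃l (F(l) ∧ F(p))) ∨ (∃q ¬F(q)))
Drive negations inward (¬∀x A ≡ ∃x ¬A, ¬∃x A ≡ ∀x ¬A, De Morgan for ∧/∨):
  ((∀q F(q)) ∨ (∀p ∃l (F(l) ∧ F(p)))) ∧ ((∃p ∀l (¬F(l) ∨ ¬F(p))) ∨ (∃q ¬F(q)))
Give each quantifier a distinct variable: p↦b, l↦v1, q↦a.
  ((∀q F(q)) ∨ (∀p ∃l (F(l) ∧ F(p)))) ∧ ((∃b ∀v1 (¬F(v1) ∨ ¬F(b))) ∨ (∃a ¬F(a)))
Extract every quantifier outward, since the variables are now distinct and don't occur free across branches:
  ∀q ∀p ∃l ∃b ∀v1 ∃a ((F(q) ∨ F(l) ∧ F(p)) ∧ (¬F(v1) ∨ ¬F(b) ∨ ¬F(a)))

∀q ∀p ∃l ∃b ∀v1 ∃a ((F(q) ∨ F(l) ∧ F(p)) ∧ (¬F(v1) ∨ ¬F(b) ∨ ¬F(a)))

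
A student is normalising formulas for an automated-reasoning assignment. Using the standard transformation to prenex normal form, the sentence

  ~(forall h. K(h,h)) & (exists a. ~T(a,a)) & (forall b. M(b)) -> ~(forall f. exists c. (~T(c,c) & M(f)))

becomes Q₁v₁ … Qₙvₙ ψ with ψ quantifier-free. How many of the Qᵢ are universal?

3

Eliminate → and ↔ using ¬ and ∨.
  ~(~(forall h. K(h,h)) & (exists a. ~T(a,a)) & (forall b. M(b))) | ~(forall f. exists c. (~T(c,c) & M(f)))
Push ¬ through the quantifiers and connectives to reach negation normal form:
  (forall h. K(h,h)) | (forall a. T(a,a)) | (exists b. ~M(b)) | (exists f. forall c. (T(c,c) | ~M(f)))
Pull the quantifiers to the front (each side's bound variable is not free in the other side):
  forall h. forall a. exists b. exists f. forall c. (K(h,h) | T(a,a) | ~M(b) | T(c,c) | ~M(f))
The prefix is forall h forall a exists b exists f forall c: 3 universal, 2 existential.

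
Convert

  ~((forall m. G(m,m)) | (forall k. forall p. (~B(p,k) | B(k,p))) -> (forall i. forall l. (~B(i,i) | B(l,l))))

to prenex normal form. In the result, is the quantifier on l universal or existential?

Rewrite implications/biconditionals: A → B as ¬A ∨ B.
  ~(~((forall m. G(m,m)) | (forall k. forall p. (~B(p,k) | B(k,p)))) | (forall i. forall l. (~B(i,i) | B(l,l))))
Push ¬ through the quantifiers and connectives to reach negation normal form:
  ((forall m. G(m,m)) | (forall k. forall p. (~B(p,k) | B(k,p)))) & (exists i. exists l. (B(i,i) & ~B(l,l)))
All bound variables are already distinct, so no renaming is needed.
Finally move all quantifiers to the prefix:
  forall m. forall k. forall p. exists i. exists l. ((G(m,m) | ~B(p,k) | B(k,p)) & B(i,i) & ~B(l,l))
The quantifier forall l sits under an odd number of negations (counting the antecedent side of each →), so it flips to exists l.

existential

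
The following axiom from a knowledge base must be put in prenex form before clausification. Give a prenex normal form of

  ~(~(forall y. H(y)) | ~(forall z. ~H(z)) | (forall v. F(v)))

forall y. forall z. exists v. (H(y) & ~H(z) & ~F(v))

Drive negations inward (¬∀x A ≡ ∃x ¬A, ¬∃x A ≡ ∀x ¬A, De Morgan for ∧/∨):
  (forall y. H(y)) & (forall z. ~H(z)) & (exists v. ~F(v))
All bound variables are already distinct, so no renaming is needed.
Pull the quantifiers to the front (each side's bound variable is not free in the other side):
  forall y. forall z. exists v. (H(y) & ~H(z) & ~F(v))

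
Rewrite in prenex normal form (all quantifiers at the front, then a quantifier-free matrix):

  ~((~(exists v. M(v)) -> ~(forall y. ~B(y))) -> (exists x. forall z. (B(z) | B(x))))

exists v. exists y. forall x. exists z. ((M(v) | B(y)) & ~B(z) & ~B(x))

Eliminate → and ↔ using ¬ and ∨.
  ~(~(~~(exists v. M(v)) | ~(forall y. ~B(y))) | (exists x. forall z. (B(z) | B(x))))
Push ¬ through the quantifiers and connectives to reach negation normal form:
  ((exists v. M(v)) | (exists y. B(y))) & (forall x. exists z. (~B(z) & ~B(x)))
All bound variables are already distinct, so no renaming is needed.
Pull the quantifiers to the front (each side's bound variable is not free in the other side):
  exists v. exists y. forall x. exists z. ((M(v) | B(y)) & ~B(z) & ~B(x))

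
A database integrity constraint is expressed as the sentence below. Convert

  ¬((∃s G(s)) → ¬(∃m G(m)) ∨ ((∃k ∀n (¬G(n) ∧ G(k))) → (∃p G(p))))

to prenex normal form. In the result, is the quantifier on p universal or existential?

Rewrite implications/biconditionals: A → B as ¬A ∨ B.
  ¬(¬(∃s G(s)) ∨ ¬(∃m G(m)) ∨ ¬(∃k ∀n (¬G(n) ∧ G(k))) ∨ (∃p G(p)))
Move each ¬ inward, flipping quantifiers it crosses:
  (∃s G(s)) ∧ (∃m G(m)) ∧ (∃k ∀n (¬G(n) ∧ G(k))) ∧ (∀p ¬G(p))
All bound variables are already distinct, so no renaming is needed.
Pull the quantifiers to the front (each side's bound variable is not free in the other side):
  ∃s ∃m ∃k ∀n ∀p (G(s) ∧ G(m) ∧ ¬G(n) ∧ G(k) ∧ ¬G(p))
The quantifier ∃p sits under an odd number of negations (counting the antecedent side of each →), so it flips to ∀p.

universal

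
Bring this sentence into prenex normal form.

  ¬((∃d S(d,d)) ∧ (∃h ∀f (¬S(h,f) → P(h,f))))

∀d ∀h ∃f (¬S(d,d) ∨ ¬S(h,f) ∧ ¬P(h,f))

Rewrite implications/biconditionals: A → B as ¬A ∨ B.
  ¬((∃d S(d,d)) ∧ (∃h ∀f (¬¬S(h,f) ∨ P(h,f))))
Push ¬ through the quantifiers and connectives to reach negation normal form:
  (∀d ¬S(d,d)) ∨ (∀h ∃f (¬S(h,f) ∧ ¬P(h,f)))
All bound variables are already distinct, so no renaming is needed.
Pull the quantifiers to the front (each side's bound variable is not free in the other side):
  ∀d ∀h ∃f (¬S(d,d) ∨ ¬S(h,f) ∧ ¬P(h,f))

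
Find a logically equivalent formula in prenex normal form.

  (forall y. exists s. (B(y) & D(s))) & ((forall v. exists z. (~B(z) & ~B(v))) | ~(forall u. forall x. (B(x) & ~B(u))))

forall y. exists s. forall v. exists z. exists u. exists x. (B(y) & D(s) & (~B(z) & ~B(v) | ~B(x) | B(u)))

Move each ¬ inward, flipping quantifiers it crosses:
  (forall y. exists s. (B(y) & D(s))) & ((forall v. exists z. (~B(z) & ~B(v))) | (exists u. exists x. (~B(x) | B(u))))
All bound variables are already distinct, so no renaming is needed.
Extract every quantifier outward, since the variables are now distinct and don't occur free across branches:
  forall y. exists s. forall v. exists z. exists u. exists x. (B(y) & D(s) & (~B(z) & ~B(v) | ~B(x) | B(u)))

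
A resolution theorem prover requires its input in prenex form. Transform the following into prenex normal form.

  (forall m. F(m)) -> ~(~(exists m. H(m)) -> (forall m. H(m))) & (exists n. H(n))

First replace A → B with ¬A ∨ B.
  ~(forall m. F(m)) | ~(~~(exists m. H(m)) | (forall m. H(m))) & (exists n. H(n))
Move each ¬ inward, flipping quantifiers it crosses:
  (exists m. ~F(m)) | (forall m. ~H(m)) & (exists m. ~H(m)) & (exists n. H(n))
Give each quantifier a distinct variable: m↦s, m↦r.
  (exists m. ~F(m)) | (forall s. ~H(s)) & (exists r. ~H(r)) & (exists n. H(n))
Finally move all quantifiers to the prefix:
  exists m. forall s. exists r. exists n. (~F(m) | ~H(s) & ~H(r) & H(n))

exists m. forall s. exists r. exists n. (~F(m) | ~H(s) & ~H(r) & H(n))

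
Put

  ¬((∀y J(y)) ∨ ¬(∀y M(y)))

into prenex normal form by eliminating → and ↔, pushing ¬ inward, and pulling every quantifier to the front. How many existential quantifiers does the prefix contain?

1

Push ¬ through the quantifiers and connectives to reach negation normal form:
  (∃y ¬J(y)) ∧ (∀y M(y))
Give each quantifier a distinct variable: y↦x1.
  (∃y ¬J(y)) ∧ (∀x1 M(x1))
Pull the quantifiers to the front (each side's bound variable is not free in the other side):
  ∃y ∀x1 (¬J(y) ∧ M(x1))
The prefix is ∃y ∀x1: 1 universal, 1 existential.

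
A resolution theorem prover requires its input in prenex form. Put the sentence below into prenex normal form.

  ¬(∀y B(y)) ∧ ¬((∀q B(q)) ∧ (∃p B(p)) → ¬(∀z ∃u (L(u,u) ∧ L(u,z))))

∃y ∀q ∃p ∀z ∃u (¬B(y) ∧ B(q) ∧ B(p) ∧ L(u,u) ∧ L(u,z))

Eliminate → and ↔ using ¬ and ∨.
  ¬(∀y B(y)) ∧ ¬(¬((∀q B(q)) ∧ (∃p B(p))) ∨ ¬(∀z ∃u (L(u,u) ∧ L(u,z))))
Push ¬ through the quantifiers and connectives to reach negation normal form:
  (∃y ¬B(y)) ∧ (∀q B(q)) ∧ (∃p B(p)) ∧ (∀z ∃u (L(u,u) ∧ L(u,z)))
Pull the quantifiers to the front (each side's bound variable is not free in the other side):
  ∃y ∀q ∃p ∀z ∃u (¬B(y) ∧ B(q) ∧ B(p) ∧ L(u,u) ∧ L(u,z))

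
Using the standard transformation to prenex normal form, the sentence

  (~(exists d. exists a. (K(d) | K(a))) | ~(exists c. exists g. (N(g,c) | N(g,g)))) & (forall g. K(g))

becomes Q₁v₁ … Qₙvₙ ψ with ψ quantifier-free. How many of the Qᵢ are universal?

Push ¬ through the quantifiers and connectives to reach negation normal form:
  ((forall d. forall a. (~K(d) & ~K(a))) | (forall c. forall g. (~N(g,c) & ~N(g,g)))) & (forall g. K(g))
Give each quantifier a distinct variable: g↦s.
  ((forall d. forall a. (~K(d) & ~K(a))) | (forall c. forall g. (~N(g,c) & ~N(g,g)))) & (forall s. K(s))
Extract every quantifier outward, since the variables are now distinct and don't occur free across branches:
  forall d. forall a. forall c. forall g. forall s. ((~K(d) & ~K(a) | ~N(g,c) & ~N(g,g)) & K(s))
The prefix is forall d forall a forall c forall g forall s: 5 universal, 0 existential.

5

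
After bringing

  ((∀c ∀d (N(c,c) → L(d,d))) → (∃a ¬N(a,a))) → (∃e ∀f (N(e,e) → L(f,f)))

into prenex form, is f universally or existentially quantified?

universal

Eliminate → and ↔ using ¬ and ∨.
  ¬(¬(∀c ∀d (¬N(c,c) ∨ L(d,d))) ∨ (∃a ¬N(a,a))) ∨ (∃e ∀f (¬N(e,e) ∨ L(f,f)))
Push ¬ through the quantifiers and connectives to reach negation normal form:
  (∀c ∀d (¬N(c,c) ∨ L(d,d))) ∧ (∀a N(a,a)) ∨ (∃e ∀f (¬N(e,e) ∨ L(f,f)))
All bound variables are already distinct, so no renaming is needed.
Finally move all quantifiers to the prefix:
  ∀c ∀d ∀a ∃e ∀f ((¬N(c,c) ∨ L(d,d)) ∧ N(a,a) ∨ ¬N(e,e) ∨ L(f,f))
The quantifier ∀f sits under an even number of negations (counting the antecedent side of each →), so it remains universal.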